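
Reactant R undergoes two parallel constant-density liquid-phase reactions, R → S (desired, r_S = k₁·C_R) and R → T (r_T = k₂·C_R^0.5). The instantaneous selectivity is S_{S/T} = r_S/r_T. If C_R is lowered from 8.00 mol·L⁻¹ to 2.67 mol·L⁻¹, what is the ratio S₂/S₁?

S_{S/T} = (k₁/k₂)·C_R^0.5, so S₂/S₁ = (C_{R,2}/C_{R,1})^0.5.
= (2.67/8.00)^0.5 = (0.3337)^0.5 = 0.578.

0.578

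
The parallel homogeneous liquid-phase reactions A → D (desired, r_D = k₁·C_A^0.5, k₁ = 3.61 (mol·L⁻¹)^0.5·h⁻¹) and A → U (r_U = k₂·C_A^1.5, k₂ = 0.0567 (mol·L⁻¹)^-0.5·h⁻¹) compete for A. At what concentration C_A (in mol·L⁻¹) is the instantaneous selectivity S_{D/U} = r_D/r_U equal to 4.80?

13.3 mol·L⁻¹

S_{D/U} = (k₁/k₂)·C_A⁻¹ ⇒ C_A = (S·k₂/k₁)^(-1).
= (4.80×0.0567/3.61)^(-1) = (0.07539)^(-1) = 13.3 mol·L⁻¹.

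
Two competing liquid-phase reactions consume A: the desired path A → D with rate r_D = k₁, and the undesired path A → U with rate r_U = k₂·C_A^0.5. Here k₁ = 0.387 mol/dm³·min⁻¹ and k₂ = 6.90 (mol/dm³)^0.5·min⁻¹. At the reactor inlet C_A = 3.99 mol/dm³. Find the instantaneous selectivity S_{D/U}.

S_{D/U} = r_D/r_U = (k₁)/(k₂·C_A^0.5) = (k₁/k₂)·C_A^-0.5.
= (0.387) / (6.90×3.990^0.5) = 0.3870/13.78 = 0.0281.
The undesired path is higher order in A, so low C_A (CSTR or dilute feed) favours D.

0.0281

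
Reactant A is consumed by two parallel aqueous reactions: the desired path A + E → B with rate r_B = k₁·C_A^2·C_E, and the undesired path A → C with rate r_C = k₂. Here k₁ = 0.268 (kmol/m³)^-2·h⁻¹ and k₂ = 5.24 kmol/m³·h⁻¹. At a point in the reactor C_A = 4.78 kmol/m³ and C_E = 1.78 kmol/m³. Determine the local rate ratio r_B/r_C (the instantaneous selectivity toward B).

2.08

S_{B/C} = r_B/r_C = (k₁·C_A^2·C_E)/(k₂) = (k₁/k₂)·C_A^2·C_E.
= (0.268×4.780^2×1.780) / (5.24) = 10.90/5.240 = 2.08.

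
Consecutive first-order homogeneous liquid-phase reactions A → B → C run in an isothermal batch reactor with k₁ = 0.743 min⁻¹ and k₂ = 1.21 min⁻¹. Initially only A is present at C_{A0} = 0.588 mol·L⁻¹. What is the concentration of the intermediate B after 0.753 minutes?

The intermediate concentration in a first-order A→B→C sequence is C_B = k₁C_{A0}(e^(−k₁t) − e^(−k₂t))/(k₂−k₁).
e^(−k₁t) = e^(−0.743×0.753) = e^(−0.5595) = 0.5715; e^(−k₂t) = e^(−0.9111) = 0.4021.
C_B = 0.743×0.588/(1.21−0.743) × (0.5715−0.4021) = 0.9355×0.1694 = 0.1585 mol·L⁻¹.

0.159 mol·L⁻¹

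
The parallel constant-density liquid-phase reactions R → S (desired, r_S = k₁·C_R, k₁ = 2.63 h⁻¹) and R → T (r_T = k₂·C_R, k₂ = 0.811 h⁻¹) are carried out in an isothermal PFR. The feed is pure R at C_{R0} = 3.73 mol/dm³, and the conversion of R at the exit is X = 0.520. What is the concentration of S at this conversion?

C_R = C_{R0}(1−X) = 1.790 mol/dm³.
Both paths are first order in R, so the instantaneous fraction to S is constant: dC_S/d(−C_R) = k₁/(k₁+k₂) = 0.7643.
C_S = 0.7643·(C_{R0}−C_R) = 0.7643×1.940 = 1.48 mol/dm³.

1.48 mol/dm³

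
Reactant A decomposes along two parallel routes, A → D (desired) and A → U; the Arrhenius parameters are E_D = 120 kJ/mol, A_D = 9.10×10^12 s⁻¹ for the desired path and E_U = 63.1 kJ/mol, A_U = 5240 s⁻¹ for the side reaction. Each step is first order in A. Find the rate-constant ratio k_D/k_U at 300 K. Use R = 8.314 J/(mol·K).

k_D/k_U = (A_D/A_U)·exp[−(E_D−E_U)/(RT)] = (A_D/A_U)·exp[(E_U−E_D)/(RT)].
(E_U−E_D)/(RT) = (63.1−120)×10³/(8.314×300) = -56900/2494 = -22.81.
k_D/k_U = (9.10×10^12/5240)·exp(-22.81) = 1.737×10^9 × 1.237×10^-10 = 0.215.
Since E_D > E_U, raising the temperature improves selectivity toward D.

0.215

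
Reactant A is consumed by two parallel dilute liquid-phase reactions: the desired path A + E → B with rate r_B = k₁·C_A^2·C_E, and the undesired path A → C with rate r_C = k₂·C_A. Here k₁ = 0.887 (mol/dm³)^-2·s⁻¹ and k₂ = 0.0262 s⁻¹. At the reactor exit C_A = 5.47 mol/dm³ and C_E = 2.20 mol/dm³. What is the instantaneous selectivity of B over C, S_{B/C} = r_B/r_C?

407

S_{B/C} = r_B/r_C = (k₁·C_A^2·C_E)/(k₂·C_A) = (k₁/k₂)·C_A·C_E.
= (0.887×5.470^2×2.200) / (0.0262×5.470) = 58.39/0.1433 = 407.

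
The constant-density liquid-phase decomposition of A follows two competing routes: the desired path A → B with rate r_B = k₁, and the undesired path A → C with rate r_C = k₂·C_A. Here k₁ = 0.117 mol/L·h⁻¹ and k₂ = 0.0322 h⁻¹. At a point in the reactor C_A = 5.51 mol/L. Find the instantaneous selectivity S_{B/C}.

0.659

S_{B/C} = r_B/r_C = (k₁)/(k₂·C_A) = (k₁/k₂)·C_A⁻¹.
= (0.117) / (0.0322×5.510) = 0.1170/0.1774 = 0.659.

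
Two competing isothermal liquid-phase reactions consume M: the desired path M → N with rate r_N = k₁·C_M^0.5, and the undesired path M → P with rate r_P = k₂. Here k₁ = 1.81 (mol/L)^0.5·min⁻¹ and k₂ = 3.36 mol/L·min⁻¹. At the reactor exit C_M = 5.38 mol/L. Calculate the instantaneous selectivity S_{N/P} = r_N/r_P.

S_{N/P} = r_N/r_P = (k₁·C_M^0.5)/(k₂) = (k₁/k₂)·C_M^0.5.
= (1.81×5.380^0.5) / (3.36) = 4.198/3.360 = 1.25.
Since the desired path is higher order in M, keeping C_M high (PFR or concentrated feed) favours N.

1.25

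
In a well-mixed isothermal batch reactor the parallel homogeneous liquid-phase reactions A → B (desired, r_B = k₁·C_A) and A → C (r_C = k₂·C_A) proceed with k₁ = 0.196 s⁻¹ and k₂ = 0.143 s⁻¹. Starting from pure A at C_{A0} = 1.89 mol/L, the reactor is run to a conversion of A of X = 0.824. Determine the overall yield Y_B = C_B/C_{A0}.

0.476

C_A = C_{A0}(1−X) = 0.3326 mol/L.
Both paths are first order in A, so the instantaneous fraction to B is constant: dC_B/d(−C_A) = k₁/(k₁+k₂) = 0.5782.
C_B = 0.5782·(C_{A0}−C_A) = 0.5782×1.557 = 0.900 mol/L.
Y_B = C_B/C_{A0} = 0.9004/1.89 = 0.476.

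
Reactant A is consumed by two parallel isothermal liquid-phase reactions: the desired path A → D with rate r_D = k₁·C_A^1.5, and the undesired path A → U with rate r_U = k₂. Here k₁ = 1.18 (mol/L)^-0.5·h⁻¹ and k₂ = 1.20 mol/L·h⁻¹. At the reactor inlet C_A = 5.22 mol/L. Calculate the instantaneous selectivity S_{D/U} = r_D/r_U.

11.7

S_{D/U} = r_D/r_U = (k₁·C_A^1.5)/(k₂) = (k₁/k₂)·C_A^1.5.
= (1.18×5.220^1.5) / (1.20) = 14.07/1.200 = 11.7.
Since the desired path is higher order in A, keeping C_A high (PFR or concentrated feed) favours D.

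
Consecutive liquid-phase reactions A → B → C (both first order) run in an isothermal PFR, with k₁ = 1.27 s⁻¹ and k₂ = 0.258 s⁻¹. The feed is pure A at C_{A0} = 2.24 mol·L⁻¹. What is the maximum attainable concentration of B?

1.49 mol·L⁻¹

For a first-order series the maximum intermediate yield is C_{B,max}/C_{A0} = (k₁/k₂)^[k₂/(k₂−k₁)].
= (1.27/0.258)^(0.258/(0.258−1.27)) = (4.922)^(-0.2549) = 0.6661.
C_{B,max} = 0.6661×2.24 = 1.49 mol·L⁻¹.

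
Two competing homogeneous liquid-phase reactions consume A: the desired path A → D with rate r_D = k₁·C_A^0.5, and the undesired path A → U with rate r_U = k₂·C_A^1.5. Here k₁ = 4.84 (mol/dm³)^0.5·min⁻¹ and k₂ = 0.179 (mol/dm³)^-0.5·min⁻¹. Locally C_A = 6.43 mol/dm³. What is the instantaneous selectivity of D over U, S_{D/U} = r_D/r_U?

4.21

S_{D/U} = r_D/r_U = (k₁·C_A^0.5)/(k₂·C_A^1.5) = (k₁/k₂)·C_A⁻¹.
= (4.84×6.430^0.5) / (0.179×6.430^1.5) = 12.27/2.919 = 4.21.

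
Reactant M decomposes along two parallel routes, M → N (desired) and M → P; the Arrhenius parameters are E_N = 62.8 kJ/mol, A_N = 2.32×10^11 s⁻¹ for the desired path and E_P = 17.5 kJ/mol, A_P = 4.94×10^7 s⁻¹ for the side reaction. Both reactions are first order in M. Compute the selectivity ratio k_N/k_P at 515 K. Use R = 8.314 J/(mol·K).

k_N/k_P = (A_N/A_P)·exp[−(E_N−E_P)/(RT)] = (A_N/A_P)·exp[(E_P−E_N)/(RT)].
(E_P−E_N)/(RT) = (17.5−62.8)×10³/(8.314×515) = -45300/4282 = -10.58.
k_N/k_P = (2.32×10^11/4.94×10^7)·exp(-10.58) = 4696 × 2.542×10^-5 = 0.119.
Since E_N > E_P, raising the temperature improves selectivity toward N.

0.119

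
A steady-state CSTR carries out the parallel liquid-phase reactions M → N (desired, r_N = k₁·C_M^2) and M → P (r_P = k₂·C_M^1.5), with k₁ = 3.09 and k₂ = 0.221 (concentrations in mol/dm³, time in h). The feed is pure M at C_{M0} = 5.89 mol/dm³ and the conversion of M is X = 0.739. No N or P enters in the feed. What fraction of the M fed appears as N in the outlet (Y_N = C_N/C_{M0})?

0.699

Exit C_M = C_{M0}(1−X) = 5.89×0.261 = 1.537 mol/dm³.
In a CSTR the entire volume is at exit conditions, so r_N = 3.09×1.537^2 = 7.302 and r_P = 0.221×1.537^1.5 = 0.4212.
Fraction of consumed M going to N: r_N/(r_N+r_P) = 0.9455.
C_N = 0.9455·C_{M0}·X = 0.9455×5.89×0.739 = 4.12 mol/dm³; Y_N = C_N/C_{M0} = 0.699.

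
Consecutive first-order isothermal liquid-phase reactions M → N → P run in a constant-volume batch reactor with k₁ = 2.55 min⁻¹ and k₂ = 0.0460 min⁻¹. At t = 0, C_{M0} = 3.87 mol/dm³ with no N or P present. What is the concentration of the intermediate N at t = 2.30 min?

Solving the coupled first-order balances gives C_N(t) = [k₁/(k₂−k₁)]·C_{M0}·(e^(−k₁t) − e^(−k₂t)).
e^(−k₁t) = e^(−2.55×2.30) = e^(−5.865) = 0.002837; e^(−k₂t) = e^(−0.1058) = 0.8996.
C_N = 2.55×3.87/(0.0460−2.55) × (0.002837−0.8996) = (-3.941)×(-0.8968) = 3.534 mol/dm³.

3.53 mol/dm³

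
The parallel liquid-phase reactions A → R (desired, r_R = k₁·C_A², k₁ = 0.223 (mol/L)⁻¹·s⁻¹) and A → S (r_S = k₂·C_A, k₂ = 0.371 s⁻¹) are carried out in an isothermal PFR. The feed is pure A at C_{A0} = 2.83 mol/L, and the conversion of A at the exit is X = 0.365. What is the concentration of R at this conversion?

C_A = C_{A0}(1−X) = 1.797 mol/L.
Along a PFR/batch, dC_S/dC_A = −r_S/(r_R+r_S) = −k₂/(k₂+k₁·C_A).
Integrating from C_{A0} to C_A: C_S = (0.371/0.223)·ln[(0.371+0.223·2.83)/(0.371+0.223·1.80)] = 1.664·ln(1.002/0.7717) = 0.4345 mol/L.
Then C_R = (C_{A0}−C_A) − C_S = 1.033 − 0.4345 = 0.5984 mol/L.

0.598 mol/L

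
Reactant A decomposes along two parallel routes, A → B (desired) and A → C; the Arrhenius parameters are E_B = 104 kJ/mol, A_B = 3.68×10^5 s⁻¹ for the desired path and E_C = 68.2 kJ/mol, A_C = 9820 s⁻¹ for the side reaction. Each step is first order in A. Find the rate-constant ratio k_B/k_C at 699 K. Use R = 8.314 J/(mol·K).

0.0791

With equal orders, S_{B/C} = k_B/k_C = (A_B/A_C)·exp[(E_C−E_B)/(RT)].
(E_C−E_B)/(RT) = (68.2−104)×10³/(8.314×699) = -35800/5811 = -6.160.
k_B/k_C = (3.68×10^5/9820)·exp(-6.160) = 37.47 × 0.002112 = 0.0791.
Since E_B > E_C, raising the temperature improves selectivity toward B.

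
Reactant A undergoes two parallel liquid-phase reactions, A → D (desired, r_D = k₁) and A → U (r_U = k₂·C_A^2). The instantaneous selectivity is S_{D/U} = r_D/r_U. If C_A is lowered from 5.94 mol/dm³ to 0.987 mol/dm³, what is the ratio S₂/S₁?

S_{D/U} = (k₁/k₂)·C_A^-2, so S₂/S₁ = (C_{A,2}/C_{A,1})^-2.
= (0.987/5.94)^(-2) = (0.1662)^(-2) = 36.2.
Selectivity toward D rises as C_A falls — low-concentration operation is favoured.

36.2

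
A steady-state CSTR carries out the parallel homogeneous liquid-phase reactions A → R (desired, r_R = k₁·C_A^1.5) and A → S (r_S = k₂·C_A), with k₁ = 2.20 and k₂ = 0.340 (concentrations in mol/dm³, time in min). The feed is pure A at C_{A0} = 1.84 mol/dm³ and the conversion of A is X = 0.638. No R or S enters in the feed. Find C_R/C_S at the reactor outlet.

Exit C_A = C_{A0}(1−X) = 1.84×0.362 = 0.6661 mol/dm³.
Rates in a CSTR are evaluated at the outlet concentration: r_R = 2.20×0.6661^1.5 = 1.196, r_S = 0.340×0.6661 = 0.2265.
Overall selectivity = C_R/C_S = r_Rτ/(r_Sτ) = r_R/r_S = 5.28.

5.28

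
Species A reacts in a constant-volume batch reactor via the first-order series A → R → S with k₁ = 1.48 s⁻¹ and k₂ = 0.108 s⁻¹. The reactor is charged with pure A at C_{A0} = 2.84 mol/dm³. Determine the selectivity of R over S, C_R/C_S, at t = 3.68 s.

For first-order series with pure A initially, C_R(t) = k₁C_{A0}/(k₂−k₁)·(e^(−k₁t) − e^(−k₂t)).
e^(−k₁t) = e^(−1.48×3.68) = e^(−5.446) = 0.004312; e^(−k₂t) = e^(−0.3974) = 0.6720.
C_R = 1.48×2.84/(0.108−1.48) × (0.004312−0.6720) = (-3.064)×(-0.6677) = 2.046 mol/dm³.
C_A = C_{A0}e^(−k₁t) = 0.01225 mol/dm³, so C_S = C_{A0}−C_A−C_R = 0.7821 mol/dm³; C_R/C_S = 2.62.

2.62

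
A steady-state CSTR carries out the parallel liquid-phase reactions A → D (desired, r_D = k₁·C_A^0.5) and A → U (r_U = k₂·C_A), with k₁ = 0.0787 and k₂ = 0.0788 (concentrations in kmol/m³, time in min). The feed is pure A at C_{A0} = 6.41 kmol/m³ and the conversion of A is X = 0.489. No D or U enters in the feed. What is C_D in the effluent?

Exit C_A = C_{A0}(1−X) = 6.41×0.511 = 3.276 kmol/m³.
In a CSTR the entire volume is at exit conditions, so r_D = 0.0787×3.276^0.5 = 0.1424 and r_U = 0.0788×3.276 = 0.2581.
Fraction of consumed A going to D: r_D/(r_D+r_U) = 0.3556.
C_D = 0.3556·C_{A0}·X = 0.3556×6.41×0.489 = 1.11 kmol/m³.

1.11 kmol/m³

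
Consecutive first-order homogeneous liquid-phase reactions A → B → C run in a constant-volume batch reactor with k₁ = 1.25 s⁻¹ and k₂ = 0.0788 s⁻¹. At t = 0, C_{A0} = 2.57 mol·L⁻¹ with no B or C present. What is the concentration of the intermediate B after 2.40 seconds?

2.13 mol·L⁻¹

The intermediate concentration in a first-order A→B→C sequence is C_B = k₁C_{A0}(e^(−k₁t) − e^(−k₂t))/(k₂−k₁).
e^(−k₁t) = e^(−1.25×2.40) = e^(−3.000) = 0.04979; e^(−k₂t) = e^(−0.1891) = 0.8277.
C_B = 1.25×2.57/(0.0788−1.25) × (0.04979−0.8277) = (-2.743)×(-0.7779) = 2.134 mol·L⁻¹.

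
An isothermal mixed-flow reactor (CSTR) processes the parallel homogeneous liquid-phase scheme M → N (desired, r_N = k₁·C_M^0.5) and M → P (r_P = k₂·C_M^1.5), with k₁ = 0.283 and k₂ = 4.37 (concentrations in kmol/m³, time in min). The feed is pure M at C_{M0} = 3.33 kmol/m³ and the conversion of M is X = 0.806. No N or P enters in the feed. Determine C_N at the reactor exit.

Exit C_M = C_{M0}(1−X) = 3.33×0.194 = 0.6460 kmol/m³.
A CSTR operates uniformly at the exit composition, giving r_N = 0.2275 and r_P = 2.269 (each k·C_M^n at C_M = 0.6460).
Fraction of consumed M going to N: r_N/(r_N+r_P) = 0.09111.
C_N = 0.09111·C_{M0}·X = 0.09111×3.33×0.806 = 0.245 kmol/m³.

0.245 kmol/m³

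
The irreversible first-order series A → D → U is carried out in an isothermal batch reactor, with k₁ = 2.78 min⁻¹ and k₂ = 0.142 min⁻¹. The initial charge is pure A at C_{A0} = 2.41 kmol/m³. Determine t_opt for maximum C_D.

1.13 min

For first-order series the maximum of C_D occurs at t_opt = ln(k₂/k₁)/(k₂−k₁).
= ln(0.142/2.78)/(0.142−2.78) = ln(0.05108)/-2.638 = -2.974/-2.638 = 1.13 min.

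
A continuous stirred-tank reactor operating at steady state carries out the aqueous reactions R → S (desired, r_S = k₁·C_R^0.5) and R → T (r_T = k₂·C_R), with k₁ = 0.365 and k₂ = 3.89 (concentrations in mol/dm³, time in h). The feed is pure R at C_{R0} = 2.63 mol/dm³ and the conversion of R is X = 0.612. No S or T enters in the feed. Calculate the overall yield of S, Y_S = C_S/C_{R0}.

Exit C_R = C_{R0}(1−X) = 2.63×0.388 = 1.020 mol/dm³.
Rates in a CSTR are evaluated at the outlet concentration: r_S = 0.365×1.020^0.5 = 0.3687, r_T = 3.89×1.020 = 3.970.
Fraction of consumed R going to S: r_S/(r_S+r_T) = 0.08499.
C_S = 0.08499·C_{R0}·X = 0.08499×2.63×0.612 = 0.137 mol/dm³; Y_S = C_S/C_{R0} = 0.0520.

0.0520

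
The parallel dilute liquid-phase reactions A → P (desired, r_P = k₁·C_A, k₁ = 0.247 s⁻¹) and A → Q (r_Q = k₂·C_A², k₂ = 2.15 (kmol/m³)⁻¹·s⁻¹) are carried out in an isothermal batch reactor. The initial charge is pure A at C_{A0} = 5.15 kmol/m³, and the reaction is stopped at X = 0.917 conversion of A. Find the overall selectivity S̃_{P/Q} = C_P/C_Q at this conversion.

0.0585

C_A = C_{A0}(1−X) = 0.4274 kmol/m³.
Along a PFR/batch, dC_P/dC_A = −r_P/(r_P+r_Q) = −k₁/(k₁+k₂·C_A).
Integrating from C_{A0} to C_A: C_P = (0.247/2.15)·ln[(0.247+2.15·5.15)/(0.247+2.15·0.427)] = 0.1149·ln(11.32/1.166) = 0.2611 kmol/m³.
C_Q = (C_{A0}−C_A)−C_P = 4.461 kmol/m³; S̃_{P/Q} = 0.2611/4.461 = 0.0585.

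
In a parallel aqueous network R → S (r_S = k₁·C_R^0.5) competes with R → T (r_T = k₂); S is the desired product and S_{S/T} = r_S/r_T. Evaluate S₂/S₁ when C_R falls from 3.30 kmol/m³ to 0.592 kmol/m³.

0.424

S_{S/T} = (k₁/k₂)·C_R^0.5, so S₂/S₁ = (C_{R,2}/C_{R,1})^0.5.
= (0.592/3.30)^0.5 = (0.1794)^0.5 = 0.424.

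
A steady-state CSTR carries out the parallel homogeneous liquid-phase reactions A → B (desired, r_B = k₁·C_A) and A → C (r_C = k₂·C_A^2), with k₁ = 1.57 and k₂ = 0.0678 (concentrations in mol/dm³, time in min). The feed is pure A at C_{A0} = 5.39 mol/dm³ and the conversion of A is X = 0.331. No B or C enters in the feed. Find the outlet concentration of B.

1.54 mol/dm³

Exit C_A = C_{A0}(1−X) = 5.39×0.669 = 3.606 mol/dm³.
In a CSTR the entire volume is at exit conditions, so r_B = 1.57×3.606 = 5.661 and r_C = 0.0678×3.606^2 = 0.8816.
Fraction of consumed A going to B: r_B/(r_B+r_C) = 0.8653.
C_B = 0.8653·C_{A0}·X = 0.8653×5.39×0.331 = 1.54 mol/dm³.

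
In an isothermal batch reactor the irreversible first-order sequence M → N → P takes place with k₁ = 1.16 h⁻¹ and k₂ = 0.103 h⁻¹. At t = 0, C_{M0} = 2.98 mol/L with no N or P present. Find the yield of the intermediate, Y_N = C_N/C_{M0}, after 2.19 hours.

For first-order series with pure M initially, C_N(t) = k₁C_{M0}/(k₂−k₁)·(e^(−k₁t) − e^(−k₂t)).
e^(−k₁t) = e^(−1.16×2.19) = e^(−2.540) = 0.07883; e^(−k₂t) = e^(−0.2256) = 0.7981.
C_N = 1.16×2.98/(0.103−1.16) × (0.07883−0.7981) = (-3.270)×(-0.7192) = 2.352 mol/L.
Y_N = C_N/C_{M0} = 2.352/2.98 = 0.789.

0.789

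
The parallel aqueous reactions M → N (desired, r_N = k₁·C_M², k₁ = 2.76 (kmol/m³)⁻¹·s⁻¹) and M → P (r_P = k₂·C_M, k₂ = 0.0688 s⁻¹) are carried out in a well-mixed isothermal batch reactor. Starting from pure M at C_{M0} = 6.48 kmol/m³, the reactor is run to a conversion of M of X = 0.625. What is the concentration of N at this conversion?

4.03 kmol/m³

C_M = C_{M0}(1−X) = 2.430 kmol/m³.
Along a PFR/batch, dC_P/dC_M = −r_P/(r_N+r_P) = −k₂/(k₂+k₁·C_M).
Integrating from C_{M0} to C_M: C_P = (0.0688/2.76)·ln[(0.0688+2.76·6.48)/(0.0688+2.76·2.43)] = 0.02493·ln(17.95/6.776) = 0.02429 kmol/m³.
Then C_N = (C_{M0}−C_M) − C_P = 4.050 − 0.02429 = 4.026 kmol/m³.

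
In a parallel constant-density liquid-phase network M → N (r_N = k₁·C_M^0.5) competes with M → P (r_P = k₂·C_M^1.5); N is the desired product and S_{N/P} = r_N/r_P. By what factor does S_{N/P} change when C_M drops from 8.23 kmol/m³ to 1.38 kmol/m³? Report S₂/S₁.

S_{N/P} = (k₁/k₂)·C_M⁻¹, so S₂/S₁ = (C_{M,2}/C_{M,1})⁻¹.
= 8.23/1.38 = 5.96.
Selectivity toward N rises as C_M falls — low-concentration operation is favoured.

5.96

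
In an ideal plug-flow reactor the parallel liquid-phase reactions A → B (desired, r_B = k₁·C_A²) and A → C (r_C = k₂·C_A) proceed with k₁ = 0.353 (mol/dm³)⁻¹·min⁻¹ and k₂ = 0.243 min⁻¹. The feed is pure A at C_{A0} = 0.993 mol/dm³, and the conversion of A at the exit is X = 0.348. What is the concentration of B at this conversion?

0.187 mol/dm³

C_A = C_{A0}(1−X) = 0.6474 mol/dm³.
Along a PFR/batch, dC_C/dC_A = −r_C/(r_B+r_C) = −k₂/(k₂+k₁·C_A).
Integrating from C_{A0} to C_A: C_C = (0.243/0.353)·ln[(0.243+0.353·0.993)/(0.243+0.353·0.647)] = 0.6884·ln(0.5935/0.4715) = 0.1584 mol/dm³.
Then C_B = (C_{A0}−C_A) − C_C = 0.3456 − 0.1584 = 0.1872 mol/dm³.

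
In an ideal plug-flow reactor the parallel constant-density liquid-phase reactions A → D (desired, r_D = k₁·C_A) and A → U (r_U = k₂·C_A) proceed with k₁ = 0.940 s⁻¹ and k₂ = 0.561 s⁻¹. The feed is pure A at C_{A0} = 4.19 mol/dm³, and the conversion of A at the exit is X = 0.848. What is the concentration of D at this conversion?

C_A = C_{A0}(1−X) = 0.6369 mol/dm³.
Both paths are first order in A, so the instantaneous fraction to D is constant: dC_D/d(−C_A) = k₁/(k₁+k₂) = 0.6262.
C_D = 0.6262·(C_{A0}−C_A) = 0.6262×3.553 = 2.23 mol/dm³.

2.23 mol/dm³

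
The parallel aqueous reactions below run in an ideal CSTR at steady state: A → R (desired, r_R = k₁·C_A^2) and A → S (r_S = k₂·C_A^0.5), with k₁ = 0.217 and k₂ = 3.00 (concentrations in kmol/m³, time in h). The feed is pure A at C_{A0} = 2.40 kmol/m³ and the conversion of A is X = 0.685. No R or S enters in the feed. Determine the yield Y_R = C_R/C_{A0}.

Exit C_A = C_{A0}(1−X) = 2.40×0.315 = 0.7560 kmol/m³.
In a CSTR the entire volume is at exit conditions, so r_R = 0.217×0.7560^2 = 0.1240 and r_S = 3.00×0.7560^0.5 = 2.608.
Fraction of consumed A going to R: r_R/(r_R+r_S) = 0.04539.
C_R = 0.04539·C_{A0}·X = 0.04539×2.40×0.685 = 0.0746 kmol/m³; Y_R = C_R/C_{A0} = 0.0311.

0.0311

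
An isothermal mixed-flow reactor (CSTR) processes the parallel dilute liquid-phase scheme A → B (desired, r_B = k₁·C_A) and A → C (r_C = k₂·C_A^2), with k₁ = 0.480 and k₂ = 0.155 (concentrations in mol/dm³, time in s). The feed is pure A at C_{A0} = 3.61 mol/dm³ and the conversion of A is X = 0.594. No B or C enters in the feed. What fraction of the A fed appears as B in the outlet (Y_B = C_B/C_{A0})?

Exit C_A = C_{A0}(1−X) = 3.61×0.406 = 1.466 mol/dm³.
A CSTR operates uniformly at the exit composition, giving r_B = 0.7035 and r_C = 0.3330 (each k·C_A^n at C_A = 1.466).
Fraction of consumed A going to B: r_B/(r_B+r_C) = 0.6788.
C_B = 0.6788·C_{A0}·X = 0.6788×3.61×0.594 = 1.46 mol/dm³; Y_B = C_B/C_{A0} = 0.403.

0.403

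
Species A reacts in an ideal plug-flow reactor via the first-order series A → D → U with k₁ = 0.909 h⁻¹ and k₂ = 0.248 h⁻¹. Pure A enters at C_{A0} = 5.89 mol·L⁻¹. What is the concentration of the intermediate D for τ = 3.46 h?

3.09 mol·L⁻¹

Solving the coupled first-order balances gives C_D(τ) = [k₁/(k₂−k₁)]·C_{A0}·(e^(−k₁τ) − e^(−k₂τ)).
e^(−k₁τ) = e^(−0.909×3.46) = e^(−3.145) = 0.04306; e^(−k₂τ) = e^(−0.8581) = 0.4240.
C_D = 0.909×5.89/(0.248−0.909) × (0.04306−0.4240) = (-8.100)×(-0.3809) = 3.085 mol·L⁻¹.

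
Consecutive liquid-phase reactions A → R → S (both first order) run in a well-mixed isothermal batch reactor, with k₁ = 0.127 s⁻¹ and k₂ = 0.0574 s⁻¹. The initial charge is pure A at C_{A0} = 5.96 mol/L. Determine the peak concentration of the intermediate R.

3.10 mol/L

Evaluating C_R at t_opt = ln(k₂/k₁)/(k₂−k₁) gives C_{R,max}/C_{A0} = (k₁/k₂)^[k₂/(k₂−k₁)].
= (0.127/0.0574)^(0.0574/(0.0574−0.127)) = (2.213)^(-0.8247) = 0.5195.
C_{R,max} = 0.5195×5.96 = 3.10 mol/L.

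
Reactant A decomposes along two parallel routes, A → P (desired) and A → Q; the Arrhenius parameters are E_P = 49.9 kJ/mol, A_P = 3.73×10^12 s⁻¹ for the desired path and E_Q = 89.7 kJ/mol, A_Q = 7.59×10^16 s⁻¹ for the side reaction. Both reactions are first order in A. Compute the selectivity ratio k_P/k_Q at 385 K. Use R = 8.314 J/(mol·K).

Since both paths have the same order in A, the concentration cancels and S_{P/Q} = k_P/k_Q = (A_P/A_Q)·exp[(E_Q−E_P)/(RT)].
(E_Q−E_P)/(RT) = (89.7−49.9)×10³/(8.314×385) = 39800/3201 = 12.43.
k_P/k_Q = (3.73×10^12/7.59×10^16)·exp(12.43) = 4.914×10^-5 × 2.512×10^5 = 12.3.

12.3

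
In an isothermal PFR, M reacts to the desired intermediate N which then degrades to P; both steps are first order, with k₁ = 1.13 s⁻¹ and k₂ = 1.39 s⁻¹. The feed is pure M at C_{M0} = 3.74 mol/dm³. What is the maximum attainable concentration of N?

Evaluating C_N at τ_opt = ln(k₂/k₁)/(k₂−k₁) gives C_{N,max}/C_{M0} = (k₁/k₂)^[k₂/(k₂−k₁)].
= (1.13/1.39)^(1.39/(1.39−1.13)) = (0.8129)^(5.346) = 0.3305.
C_{N,max} = 0.3305×3.74 = 1.24 mol/dm³.

1.24 mol/dm³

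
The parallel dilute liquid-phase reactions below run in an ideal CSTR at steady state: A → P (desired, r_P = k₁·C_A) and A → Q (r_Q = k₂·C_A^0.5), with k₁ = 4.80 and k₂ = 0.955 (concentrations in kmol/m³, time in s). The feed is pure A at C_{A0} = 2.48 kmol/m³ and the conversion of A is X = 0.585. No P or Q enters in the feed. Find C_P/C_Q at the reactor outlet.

5.10

Exit C_A = C_{A0}(1−X) = 2.48×0.415 = 1.029 kmol/m³.
In a CSTR the entire volume is at exit conditions, so r_P = 4.80×1.029 = 4.940 and r_Q = 0.955×1.029^0.5 = 0.9688.
Overall selectivity = C_P/C_Q = r_Pτ/(r_Qτ) = r_P/r_Q = 5.10.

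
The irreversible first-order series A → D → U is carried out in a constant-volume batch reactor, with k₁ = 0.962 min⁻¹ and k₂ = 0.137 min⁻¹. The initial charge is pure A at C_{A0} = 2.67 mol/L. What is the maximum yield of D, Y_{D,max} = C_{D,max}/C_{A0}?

For a first-order series the maximum intermediate yield is C_{D,max}/C_{A0} = (k₁/k₂)^[k₂/(k₂−k₁)].
= (0.962/0.137)^(0.137/(0.137−0.962)) = (7.022)^(-0.1661) = 0.7235.

0.723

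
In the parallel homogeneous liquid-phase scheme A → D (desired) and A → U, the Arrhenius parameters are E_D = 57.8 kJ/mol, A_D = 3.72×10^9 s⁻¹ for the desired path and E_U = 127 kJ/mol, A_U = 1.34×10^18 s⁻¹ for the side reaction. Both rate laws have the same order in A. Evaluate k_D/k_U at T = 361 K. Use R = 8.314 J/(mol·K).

With equal orders, S_{D/U} = k_D/k_U = (A_D/A_U)·exp[(E_U−E_D)/(RT)].
(E_U−E_D)/(RT) = (127−57.8)×10³/(8.314×361) = 69200/3001 = 23.06.
k_D/k_U = (3.72×10^9/1.34×10^18)·exp(23.06) = 2.776×10^-9 × 1.031×10^10 = 28.6.

28.6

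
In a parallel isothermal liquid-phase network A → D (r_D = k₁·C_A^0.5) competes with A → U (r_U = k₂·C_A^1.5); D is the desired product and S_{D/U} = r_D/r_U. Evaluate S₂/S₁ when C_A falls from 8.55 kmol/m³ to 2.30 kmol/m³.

3.72

S_{D/U} = (k₁/k₂)·C_A⁻¹, so S₂/S₁ = (C_{A,2}/C_{A,1})⁻¹.
= 8.55/2.30 = 3.72.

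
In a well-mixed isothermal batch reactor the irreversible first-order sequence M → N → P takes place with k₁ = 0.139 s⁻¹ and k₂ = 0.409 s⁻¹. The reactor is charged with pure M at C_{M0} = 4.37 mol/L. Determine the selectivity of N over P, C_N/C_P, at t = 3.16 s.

1.15

For first-order series with pure M initially, C_N(t) = k₁C_{M0}/(k₂−k₁)·(e^(−k₁t) − e^(−k₂t)).
e^(−k₁t) = e^(−0.139×3.16) = e^(−0.4392) = 0.6445; e^(−k₂t) = e^(−1.292) = 0.2746.
C_N = 0.139×4.37/(0.409−0.139) × (0.6445−0.2746) = 2.250×0.3699 = 0.8322 mol/L.
C_M = C_{M0}e^(−k₁t) = 2.817 mol/L, so C_P = C_{M0}−C_M−C_N = 0.7212 mol/L; C_N/C_P = 1.15.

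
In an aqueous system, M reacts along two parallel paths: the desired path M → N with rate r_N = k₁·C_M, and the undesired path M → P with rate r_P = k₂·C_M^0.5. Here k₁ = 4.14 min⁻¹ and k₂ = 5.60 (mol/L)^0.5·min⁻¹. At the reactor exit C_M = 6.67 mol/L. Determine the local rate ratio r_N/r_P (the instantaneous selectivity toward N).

S_{N/P} = r_N/r_P = (k₁·C_M)/(k₂·C_M^0.5) = (k₁/k₂)·C_M^0.5.
= (4.14×6.670) / (5.60×6.670^0.5) = 27.61/14.46 = 1.91.

1.91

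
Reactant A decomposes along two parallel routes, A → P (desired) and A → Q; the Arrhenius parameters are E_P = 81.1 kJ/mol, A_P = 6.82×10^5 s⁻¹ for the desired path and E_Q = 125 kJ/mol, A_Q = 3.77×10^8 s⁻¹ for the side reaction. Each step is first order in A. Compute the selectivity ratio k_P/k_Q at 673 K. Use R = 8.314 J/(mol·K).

4.62

k_P/k_Q = (A_P/A_Q)·exp[−(E_P−E_Q)/(RT)] = (A_P/A_Q)·exp[(E_Q−E_P)/(RT)].
(E_Q−E_P)/(RT) = (125−81.1)×10³/(8.314×673) = 43900/5595 = 7.846.
k_P/k_Q = (6.82×10^5/3.77×10^8)·exp(7.846) = 0.001809 × 2555 = 4.62.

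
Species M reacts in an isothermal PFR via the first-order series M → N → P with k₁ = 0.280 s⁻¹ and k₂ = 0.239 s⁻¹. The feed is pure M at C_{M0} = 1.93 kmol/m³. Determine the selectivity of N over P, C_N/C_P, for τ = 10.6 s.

Solving the coupled first-order balances gives C_N(τ) = [k₁/(k₂−k₁)]·C_{M0}·(e^(−k₁τ) − e^(−k₂τ)).
e^(−k₁τ) = e^(−0.280×10.6) = e^(−2.968) = 0.05141; e^(−k₂τ) = e^(−2.533) = 0.07939.
C_N = 0.280×1.93/(0.239−0.280) × (0.05141−0.07939) = (-13.18)×(-0.02798) = 0.3688 kmol/m³.
C_M = C_{M0}e^(−k₁τ) = 0.09921 kmol/m³, so C_P = C_{M0}−C_M−C_N = 1.462 kmol/m³; C_N/C_P = 0.252.

0.252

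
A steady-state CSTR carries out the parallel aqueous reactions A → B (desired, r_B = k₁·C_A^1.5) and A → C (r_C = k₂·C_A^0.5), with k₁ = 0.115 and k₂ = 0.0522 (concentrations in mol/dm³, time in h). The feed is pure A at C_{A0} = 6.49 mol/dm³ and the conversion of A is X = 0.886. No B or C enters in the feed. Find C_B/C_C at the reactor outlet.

Exit C_A = C_{A0}(1−X) = 6.49×0.114 = 0.7399 mol/dm³.
A CSTR operates uniformly at the exit composition, giving r_B = 0.07319 and r_C = 0.04490 (each k·C_A^n at C_A = 0.7399).
Overall selectivity = C_B/C_C = r_Bτ/(r_Cτ) = r_B/r_C = 1.63.

1.63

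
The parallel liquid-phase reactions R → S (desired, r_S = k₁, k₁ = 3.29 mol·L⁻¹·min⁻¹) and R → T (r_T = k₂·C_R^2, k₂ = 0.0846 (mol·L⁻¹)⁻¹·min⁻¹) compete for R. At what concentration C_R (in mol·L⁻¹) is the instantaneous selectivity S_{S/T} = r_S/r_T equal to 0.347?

S_{S/T} = (k₁/k₂)·C_R^-2 ⇒ C_R = (S·k₂/k₁)^(-0.5).
= (0.347×0.0846/3.29)^(-0.5) = (0.008923)^(-0.5) = 10.6 mol·L⁻¹.

10.6 mol·L⁻¹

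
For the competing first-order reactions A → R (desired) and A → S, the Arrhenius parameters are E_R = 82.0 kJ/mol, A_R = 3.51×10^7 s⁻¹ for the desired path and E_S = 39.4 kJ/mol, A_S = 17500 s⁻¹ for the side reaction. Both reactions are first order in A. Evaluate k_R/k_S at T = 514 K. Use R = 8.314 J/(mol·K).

With equal orders, S_{R/S} = k_R/k_S = (A_R/A_S)·exp[(E_S−E_R)/(RT)].
(E_S−E_R)/(RT) = (39.4−82.0)×10³/(8.314×514) = -42600/4273 = -9.969.
k_R/k_S = (3.51×10^7/17500)·exp(-9.969) = 2006 × 4.685×10^-5 = 0.0940.
Since E_R > E_S, raising the temperature improves selectivity toward R.

0.0940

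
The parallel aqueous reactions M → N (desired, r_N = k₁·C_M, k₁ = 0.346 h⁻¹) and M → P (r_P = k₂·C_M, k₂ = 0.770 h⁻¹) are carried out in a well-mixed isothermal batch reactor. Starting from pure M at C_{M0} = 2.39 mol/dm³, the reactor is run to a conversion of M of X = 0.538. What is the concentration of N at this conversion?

0.399 mol/dm³

C_M = C_{M0}(1−X) = 1.104 mol/dm³.
Both paths are first order in M, so the instantaneous fraction to N is constant: dC_N/d(−C_M) = k₁/(k₁+k₂) = 0.3100.
C_N = 0.3100·(C_{M0}−C_M) = 0.3100×1.286 = 0.399 mol/dm³.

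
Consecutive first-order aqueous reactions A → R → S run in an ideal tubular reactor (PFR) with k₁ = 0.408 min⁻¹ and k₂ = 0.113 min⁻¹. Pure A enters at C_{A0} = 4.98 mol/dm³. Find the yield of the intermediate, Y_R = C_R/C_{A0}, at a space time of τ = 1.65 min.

The intermediate concentration in a first-order A→B→C sequence is C_R = k₁C_{A0}(e^(−k₁τ) − e^(−k₂τ))/(k₂−k₁).
e^(−k₁τ) = e^(−0.408×1.65) = e^(−0.6732) = 0.5101; e^(−k₂τ) = e^(−0.1865) = 0.8299.
C_R = 0.408×4.98/(0.113−0.408) × (0.5101−0.8299) = (-6.888)×(-0.3198) = 2.203 mol/dm³.
Y_R = C_R/C_{A0} = 2.203/4.98 = 0.442.

0.442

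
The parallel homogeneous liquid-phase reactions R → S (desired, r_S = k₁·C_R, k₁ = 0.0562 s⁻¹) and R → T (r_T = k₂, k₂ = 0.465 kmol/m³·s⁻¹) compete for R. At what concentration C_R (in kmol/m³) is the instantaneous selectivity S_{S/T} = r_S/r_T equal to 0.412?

3.41 kmol/m³

S_{S/T} = (k₁/k₂)·C_R ⇒ C_R = S·k₂/k₁.
= 0.412×0.465/0.0562 = 3.41 kmol/m³.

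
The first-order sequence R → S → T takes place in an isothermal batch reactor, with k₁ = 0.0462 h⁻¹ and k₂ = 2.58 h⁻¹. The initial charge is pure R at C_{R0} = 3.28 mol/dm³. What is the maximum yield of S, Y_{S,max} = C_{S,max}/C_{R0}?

0.0166

For a first-order series the maximum intermediate yield is C_{S,max}/C_{R0} = (k₁/k₂)^[k₂/(k₂−k₁)].
= (0.0462/2.58)^(2.58/(2.58−0.0462)) = (0.01791)^(1.018) = 0.01664.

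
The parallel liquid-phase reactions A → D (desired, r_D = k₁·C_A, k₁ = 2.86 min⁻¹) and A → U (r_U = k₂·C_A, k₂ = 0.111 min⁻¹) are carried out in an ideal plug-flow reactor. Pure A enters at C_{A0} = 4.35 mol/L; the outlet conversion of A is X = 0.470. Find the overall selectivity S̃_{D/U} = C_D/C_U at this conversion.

C_A = C_{A0}(1−X) = 2.305 mol/L.
Both paths are first order in A, so the instantaneous fraction to D is constant: dC_D/d(−C_A) = k₁/(k₁+k₂) = 0.9626.
C_D = 0.9626·(C_{A0}−C_A) = 0.9626×2.044 = 1.97 mol/L.
C_U = (C_{A0}−C_A)−C_D = 0.07638 mol/L; S̃_{D/U} = 1.968/0.07638 = 25.8.

25.8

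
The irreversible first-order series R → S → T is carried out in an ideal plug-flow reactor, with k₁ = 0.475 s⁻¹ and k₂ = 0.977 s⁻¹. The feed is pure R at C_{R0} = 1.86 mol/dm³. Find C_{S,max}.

0.457 mol/dm³

Evaluating C_S at τ_opt = ln(k₂/k₁)/(k₂−k₁) gives C_{S,max}/C_{R0} = (k₁/k₂)^[k₂/(k₂−k₁)].
= (0.475/0.977)^(0.977/(0.977−0.475)) = (0.4862)^(1.946) = 0.2457.
C_{S,max} = 0.2457×1.86 = 0.457 mol/dm³.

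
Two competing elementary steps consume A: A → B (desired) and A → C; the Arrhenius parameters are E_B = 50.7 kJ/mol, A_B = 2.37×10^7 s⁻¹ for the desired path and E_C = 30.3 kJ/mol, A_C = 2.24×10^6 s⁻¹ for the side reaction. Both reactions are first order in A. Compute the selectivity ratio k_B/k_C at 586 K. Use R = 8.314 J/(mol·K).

0.161

With equal orders, S_{B/C} = k_B/k_C = (A_B/A_C)·exp[(E_C−E_B)/(RT)].
(E_C−E_B)/(RT) = (30.3−50.7)×10³/(8.314×586) = -20400/4872 = -4.187.
k_B/k_C = (2.37×10^7/2.24×10^6)·exp(-4.187) = 10.58 × 0.01519 = 0.161.
Since E_B > E_C, raising the temperature improves selectivity toward B.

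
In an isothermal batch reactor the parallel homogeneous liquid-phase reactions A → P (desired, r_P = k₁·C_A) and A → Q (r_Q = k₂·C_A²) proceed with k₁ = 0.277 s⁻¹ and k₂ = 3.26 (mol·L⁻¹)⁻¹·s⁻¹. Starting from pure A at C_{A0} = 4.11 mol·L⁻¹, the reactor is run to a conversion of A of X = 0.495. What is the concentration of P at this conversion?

C_A = C_{A0}(1−X) = 2.076 mol·L⁻¹.
Along a PFR/batch, dC_P/dC_A = −r_P/(r_P+r_Q) = −k₁/(k₁+k₂·C_A).
Integrating from C_{A0} to C_A: C_P = (0.277/3.26)·ln[(0.277+3.26·4.11)/(0.277+3.26·2.08)] = 0.08497·ln(13.68/7.043) = 0.05638 mol·L⁻¹.

0.0564 mol·L⁻¹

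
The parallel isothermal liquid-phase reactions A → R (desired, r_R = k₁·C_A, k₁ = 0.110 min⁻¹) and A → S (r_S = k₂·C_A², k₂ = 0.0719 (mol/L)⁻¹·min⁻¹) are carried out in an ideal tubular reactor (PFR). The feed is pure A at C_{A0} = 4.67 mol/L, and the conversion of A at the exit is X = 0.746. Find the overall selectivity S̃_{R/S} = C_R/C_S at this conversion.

C_A = C_{A0}(1−X) = 1.186 mol/L.
Along a PFR/batch, dC_R/dC_A = −r_R/(r_R+r_S) = −k₁/(k₁+k₂·C_A).
Integrating from C_{A0} to C_A: C_R = (0.110/0.0719)·ln[(0.110+0.0719·4.67)/(0.110+0.0719·1.19)] = 1.530·ln(0.4458/0.1953) = 1.263 mol/L.
C_S = (C_{A0}−C_A)−C_R = 2.221 mol/L; S̃_{R/S} = 1.263/2.221 = 0.568.

0.568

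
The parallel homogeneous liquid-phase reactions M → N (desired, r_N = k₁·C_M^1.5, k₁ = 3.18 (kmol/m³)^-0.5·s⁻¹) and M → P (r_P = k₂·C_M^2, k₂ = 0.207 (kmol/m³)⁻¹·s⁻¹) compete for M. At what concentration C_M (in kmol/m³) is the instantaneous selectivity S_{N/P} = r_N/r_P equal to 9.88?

S_{N/P} = (k₁/k₂)·C_M^-0.5 ⇒ C_M = (S·k₂/k₁)^(-2).
= (9.88×0.207/3.18)^(-2) = (0.6431)^(-2) = 2.42 kmol/m³.

2.42 kmol/m³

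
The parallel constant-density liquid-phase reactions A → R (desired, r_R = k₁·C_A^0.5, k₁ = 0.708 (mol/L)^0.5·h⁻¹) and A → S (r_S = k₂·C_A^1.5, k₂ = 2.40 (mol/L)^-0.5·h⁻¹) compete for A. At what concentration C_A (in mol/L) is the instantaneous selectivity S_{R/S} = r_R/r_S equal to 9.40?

0.0314 mol/L

S_{R/S} = (k₁/k₂)·C_A⁻¹ ⇒ C_A = (S·k₂/k₁)^(-1).
= (9.40×2.40/0.708)^(-1) = (31.86)^(-1) = 0.0314 mol/L.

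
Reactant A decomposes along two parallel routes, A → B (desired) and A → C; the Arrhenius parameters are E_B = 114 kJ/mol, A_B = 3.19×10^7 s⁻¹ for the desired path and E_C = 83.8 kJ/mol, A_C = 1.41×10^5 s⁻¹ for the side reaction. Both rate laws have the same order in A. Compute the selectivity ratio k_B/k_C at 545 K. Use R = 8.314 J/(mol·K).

0.288

k_B/k_C = (A_B/A_C)·exp[−(E_B−E_C)/(RT)] = (A_B/A_C)·exp[(E_C−E_B)/(RT)].
(E_C−E_B)/(RT) = (83.8−114)×10³/(8.314×545) = -30200/4531 = -6.665.
k_B/k_C = (3.19×10^7/1.41×10^5)·exp(-6.665) = 226.2 × 0.001275 = 0.288.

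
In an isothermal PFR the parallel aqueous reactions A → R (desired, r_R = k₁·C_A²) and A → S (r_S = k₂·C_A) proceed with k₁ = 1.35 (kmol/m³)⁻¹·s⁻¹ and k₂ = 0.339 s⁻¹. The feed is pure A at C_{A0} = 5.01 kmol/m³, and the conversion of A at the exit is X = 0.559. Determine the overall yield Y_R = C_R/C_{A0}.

0.521

C_A = C_{A0}(1−X) = 2.209 kmol/m³.
Along a PFR/batch, dC_S/dC_A = −r_S/(r_R+r_S) = −k₂/(k₂+k₁·C_A).
Integrating from C_{A0} to C_A: C_S = (0.339/1.35)·ln[(0.339+1.35·5.01)/(0.339+1.35·2.21)] = 0.2511·ln(7.103/3.322) = 0.1908 kmol/m³.
Then C_R = (C_{A0}−C_A) − C_S = 2.801 − 0.1908 = 2.610 kmol/m³.
Y_R = C_R/C_{A0} = 2.610/5.01 = 0.521.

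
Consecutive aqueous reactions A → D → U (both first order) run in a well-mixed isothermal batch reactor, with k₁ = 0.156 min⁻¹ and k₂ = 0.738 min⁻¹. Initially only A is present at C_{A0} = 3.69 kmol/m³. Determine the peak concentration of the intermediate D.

At the optimum, C_{D,max}/C_{A0} = (k₁/k₂)^[k₂/(k₂−k₁)].
= (0.156/0.738)^(0.738/(0.738−0.156)) = (0.2114)^(1.268) = 0.1394.
C_{D,max} = 0.1394×3.69 = 0.514 kmol/m³.

0.514 kmol/m³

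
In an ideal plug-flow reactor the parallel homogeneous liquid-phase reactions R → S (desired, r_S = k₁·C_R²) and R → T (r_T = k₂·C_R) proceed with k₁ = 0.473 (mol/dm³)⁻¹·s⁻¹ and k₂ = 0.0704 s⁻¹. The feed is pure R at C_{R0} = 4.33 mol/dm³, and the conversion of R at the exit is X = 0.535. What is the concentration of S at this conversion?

2.21 mol/dm³

C_R = C_{R0}(1−X) = 2.013 mol/dm³.
Along a PFR/batch, dC_T/dC_R = −r_T/(r_S+r_T) = −k₂/(k₂+k₁·C_R).
Integrating from C_{R0} to C_R: C_T = (0.0704/0.473)·ln[(0.0704+0.473·4.33)/(0.0704+0.473·2.01)] = 0.1488·ln(2.118/1.023) = 0.1084 mol/dm³.
Then C_S = (C_{R0}−C_R) − C_T = 2.317 − 0.1084 = 2.208 mol/dm³.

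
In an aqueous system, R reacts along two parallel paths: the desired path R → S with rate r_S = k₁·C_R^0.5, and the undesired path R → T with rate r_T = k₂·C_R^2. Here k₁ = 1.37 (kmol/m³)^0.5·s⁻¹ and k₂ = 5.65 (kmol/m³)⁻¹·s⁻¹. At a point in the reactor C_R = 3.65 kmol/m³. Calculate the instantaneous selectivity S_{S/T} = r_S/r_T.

S_{S/T} = r_S/r_T = (k₁·C_R^0.5)/(k₂·C_R^2) = (k₁/k₂)·C_R^-1.5.
= (1.37×3.650^0.5) / (5.65×3.650^2) = 2.617/75.27 = 0.0348.

0.0348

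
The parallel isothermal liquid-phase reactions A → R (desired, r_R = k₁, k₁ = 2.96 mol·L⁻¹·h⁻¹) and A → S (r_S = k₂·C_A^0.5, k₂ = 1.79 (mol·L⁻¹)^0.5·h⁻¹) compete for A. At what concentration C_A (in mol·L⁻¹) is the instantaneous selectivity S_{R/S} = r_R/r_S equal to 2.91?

S_{R/S} = (k₁/k₂)·C_A^-0.5 ⇒ C_A = (S·k₂/k₁)^(-2).
= (2.91×1.79/2.96)^(-2) = (1.760)^(-2) = 0.323 mol·L⁻¹.

0.323 mol·L⁻¹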